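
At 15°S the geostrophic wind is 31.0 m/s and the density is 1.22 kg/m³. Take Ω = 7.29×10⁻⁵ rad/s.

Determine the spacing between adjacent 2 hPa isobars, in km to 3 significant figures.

140 km

Coriolis parameter at 15°S:
f = 2Ω sin φ = 2 × 7.29×10⁻⁵ × sin 15° = 3.77×10⁻⁵ s⁻¹
Geostrophic balance rearranged: |∂P/∂n| = f ρ V_g
|∂P/∂n| = 3.77×10⁻⁵ × 1.22 × 31.0 = 1.43×10⁻³ Pa/m
Isobar spacing: Δn = ΔP/|∂P/∂n| = 200 Pa / 1.43×10⁻³ Pa/m = 140138 m ≈ 140 km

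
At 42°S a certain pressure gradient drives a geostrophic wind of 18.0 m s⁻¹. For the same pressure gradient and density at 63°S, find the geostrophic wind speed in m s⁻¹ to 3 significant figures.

13.5 m s⁻¹

With the same pressure gradient and density, V_g ∝ 1/f ∝ 1/sin φ.
V₂ = V₁ · sin φ₁ / sin φ₂ = 18.0 × sin 42° / sin 63°
V₂ = 18.0 × 0.6691/0.8910 = 13.5 m s⁻¹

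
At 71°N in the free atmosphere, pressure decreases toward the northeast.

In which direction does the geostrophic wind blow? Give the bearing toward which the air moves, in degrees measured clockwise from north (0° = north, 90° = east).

The pressure-gradient force points toward the northeast (bearing 045°).
Geostrophic balance: in the Northern Hemisphere the Coriolis force deflects motion to the right, so the geostrophic wind blows 90° to the right of the pressure-gradient force (low pressure on the left).
Rotating 045° by 90° clockwise gives 135° — the wind blows toward the southeast.

135°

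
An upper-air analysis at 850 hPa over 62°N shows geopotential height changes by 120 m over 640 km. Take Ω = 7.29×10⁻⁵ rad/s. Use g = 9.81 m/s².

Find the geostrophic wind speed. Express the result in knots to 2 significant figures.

Coriolis parameter at 62°N:
f = 2Ω sin φ = 2 × 7.29×10⁻⁵ × sin 62° = 1.29×10⁻⁴ s⁻¹
Height gradient: |∂Z/∂n| = 120 m / 640000 m = 1.88×10⁻⁴
On a pressure surface, geostrophic balance gives V_g = (g/f)|∂Z/∂n|:
V_g = 9.81 × 1.88×10⁻⁴ / 1.29×10⁻⁴ = 14.3 m/s
Converting: 14.3 m/s × 1.944 = 28 knots

28 knots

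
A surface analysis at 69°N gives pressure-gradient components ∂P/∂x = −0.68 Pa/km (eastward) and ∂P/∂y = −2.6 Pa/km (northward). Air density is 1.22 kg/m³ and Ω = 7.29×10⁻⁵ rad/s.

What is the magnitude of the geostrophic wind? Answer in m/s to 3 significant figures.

16.2 m/s

Coriolis parameter at 69°N:
f = 2Ω sin φ = 2 × 7.29×10⁻⁵ × sin 69° = 1.36×10⁻⁴ s⁻¹
Component geostrophic relations (x east, y north):
u_g = −(1/(fρ)) ∂P/∂y,  v_g = (1/(fρ)) ∂P/∂x
u_g = −(−2.6×10⁻³)/(1.36×10⁻⁴ × 1.22) = 15.7 m/s;  v_g = (−0.68×10⁻³)/(1.36×10⁻⁴ × 1.22) = −4.09 m/s
|V_g| = √(u_g² + v_g²) = 16.2 m/s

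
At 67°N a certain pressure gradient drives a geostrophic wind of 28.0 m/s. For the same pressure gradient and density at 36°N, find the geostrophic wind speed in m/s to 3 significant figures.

43.8 m/s

With the same pressure gradient and density, V_g ∝ 1/f ∝ 1/sin φ.
V₂ = V₁ · sin φ₁ / sin φ₂ = 28.0 × sin 67° / sin 36°
V₂ = 28.0 × 0.9205/0.5878 = 43.8 m/s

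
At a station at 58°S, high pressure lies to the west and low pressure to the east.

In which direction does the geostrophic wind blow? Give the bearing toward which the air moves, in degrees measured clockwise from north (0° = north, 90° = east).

The pressure-gradient force points toward the east (bearing 090°).
Geostrophic balance: in the Southern Hemisphere the Coriolis force deflects motion to the left, so the geostrophic wind blows 90° to the left of the pressure-gradient force (low pressure on the right).
Rotating 090° by 90° counterclockwise gives 000° — the wind blows toward the north.

000°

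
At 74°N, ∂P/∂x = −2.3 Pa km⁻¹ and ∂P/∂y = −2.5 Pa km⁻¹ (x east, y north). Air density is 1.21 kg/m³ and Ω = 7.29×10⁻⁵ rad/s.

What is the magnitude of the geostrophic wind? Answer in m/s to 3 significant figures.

20.0 m/s

Coriolis parameter at 74°N:
f = 2Ω sin φ = 2 × 7.29×10⁻⁵ × sin 74° = 1.40×10⁻⁴ s⁻¹
Component geostrophic relations (x east, y north):
u_g = −(1/(fρ)) ∂P/∂y,  v_g = (1/(fρ)) ∂P/∂x
u_g = −(−2.5×10⁻³)/(1.40×10⁻⁴ × 1.21) = 14.7 m/s;  v_g = (−2.3×10⁻³)/(1.40×10⁻⁴ × 1.21) = −13.6 m/s
|V_g| = √(u_g² + v_g²) = 20.0 m/s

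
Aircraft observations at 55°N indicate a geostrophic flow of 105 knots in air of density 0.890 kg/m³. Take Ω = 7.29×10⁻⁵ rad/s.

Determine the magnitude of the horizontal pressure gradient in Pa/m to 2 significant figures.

5.7×10⁻³ Pa/m

Coriolis parameter at 55°N:
f = 2Ω sin φ = 2 × 7.29×10⁻⁵ × sin 55° = 1.19×10⁻⁴ s⁻¹
Wind speed in SI: 105 knots = 54.0 m/s
Geostrophic balance rearranged: |∂P/∂n| = f ρ V_g
|∂P/∂n| = 1.19×10⁻⁴ × 0.890 × 54.0 = 5.74×10⁻³ Pa/m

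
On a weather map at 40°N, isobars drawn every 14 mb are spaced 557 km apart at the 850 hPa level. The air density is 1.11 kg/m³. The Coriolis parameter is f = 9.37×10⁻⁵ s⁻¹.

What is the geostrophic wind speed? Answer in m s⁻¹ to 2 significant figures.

Pressure gradient: |∂P/∂n| = 1400 Pa / 557000 m = 2.51×10⁻³ Pa/m
Geostrophic balance (pressure-gradient force = Coriolis force):
V_g = (1/(fρ)) |∂P/∂n| = 2.51×10⁻³ / (9.37×10⁻⁵ × 1.11) = 24.2 m/s

24 m s⁻¹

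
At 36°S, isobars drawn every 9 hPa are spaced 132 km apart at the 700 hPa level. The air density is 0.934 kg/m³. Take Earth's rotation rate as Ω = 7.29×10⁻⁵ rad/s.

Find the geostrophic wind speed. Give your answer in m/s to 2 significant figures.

85 m/s

Coriolis parameter at 36°S:
f = 2Ω sin φ = 2 × 7.29×10⁻⁵ × sin 36° = 8.57×10⁻⁵ s⁻¹
Pressure gradient: |∂P/∂n| = 900 Pa / 132000 m = 6.82×10⁻³ Pa/m
Geostrophic balance (pressure-gradient force = Coriolis force):
V_g = (1/(fρ)) |∂P/∂n| = 6.82×10⁻³ / (8.57×10⁻⁵ × 0.934) = 85.2 m/s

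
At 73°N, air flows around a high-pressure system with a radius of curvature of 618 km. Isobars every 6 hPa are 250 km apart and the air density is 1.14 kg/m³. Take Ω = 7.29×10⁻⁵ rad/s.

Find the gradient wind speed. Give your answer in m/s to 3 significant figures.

Coriolis parameter at 73°N:
f = 2Ω sin φ = 2 × 7.29×10⁻⁵ × sin 73° = 1.39×10⁻⁴ s⁻¹
Pressure gradient: |∂P/∂n| = 600 Pa / 250000 m = 2.40×10⁻³ Pa/m
Geostrophic speed: V_g = |∂P/∂n|/(fρ) = 2.40×10⁻³/(1.39×10⁻⁴ × 1.14) = 15.1 m/s
Around a high, pressure-gradient force acts outward with centrifugal, so Coriolis balances both:
fV = (1/ρ)|∂P/∂n| + V²/R  →  V² − fR·V + fR·V_g = 0
With fR = 1.39×10⁻⁴ × 618×10³ m = 86.2 m/s:
V = [fR − √((fR)² − 4 fR V_g)]/2 = [86.2 − √(86.2² − 4×86.2×15.1)]/2 = 19.5 m/s
Supergeostrophic (V > V_g = 15.1 m/s), as expected around a high.

19.5 m/s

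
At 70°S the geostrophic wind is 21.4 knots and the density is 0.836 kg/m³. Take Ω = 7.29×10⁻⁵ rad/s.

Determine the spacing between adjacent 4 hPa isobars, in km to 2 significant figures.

Coriolis parameter at 70°S:
f = 2Ω sin φ = 2 × 7.29×10⁻⁵ × sin 70° = 1.37×10⁻⁴ s⁻¹
Wind speed in SI: 21.4 knots = 11.0 m/s
Geostrophic balance rearranged: |∂P/∂n| = f ρ V_g
|∂P/∂n| = 1.37×10⁻⁴ × 0.836 × 11.0 = 1.26×10⁻³ Pa/m
Isobar spacing: Δn = ΔP/|∂P/∂n| = 400 Pa / 1.26×10⁻³ Pa/m = 317218 m ≈ 320 km

320 km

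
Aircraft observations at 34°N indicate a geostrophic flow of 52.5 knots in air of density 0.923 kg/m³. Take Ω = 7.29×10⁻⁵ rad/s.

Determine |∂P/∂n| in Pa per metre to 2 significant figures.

2.0×10⁻³ Pa/m

Coriolis parameter at 34°N:
f = 2Ω sin φ = 2 × 7.29×10⁻⁵ × sin 34° = 8.15×10⁻⁵ s⁻¹
Wind speed in SI: 52.5 knots = 27.0 m/s
Geostrophic balance rearranged: |∂P/∂n| = f ρ V_g
|∂P/∂n| = 8.15×10⁻⁵ × 0.923 × 27.0 = 2.03×10⁻³ Pa/m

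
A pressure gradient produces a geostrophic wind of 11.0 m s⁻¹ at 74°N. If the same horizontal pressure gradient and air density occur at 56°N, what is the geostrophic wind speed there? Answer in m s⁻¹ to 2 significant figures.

13 m s⁻¹

With the same pressure gradient and density, V_g ∝ 1/f ∝ 1/sin φ.
V₂ = V₁ · sin φ₁ / sin φ₂ = 11.0 × sin 74° / sin 56°
V₂ = 11.0 × 0.9613/0.8290 = 13 m s⁻¹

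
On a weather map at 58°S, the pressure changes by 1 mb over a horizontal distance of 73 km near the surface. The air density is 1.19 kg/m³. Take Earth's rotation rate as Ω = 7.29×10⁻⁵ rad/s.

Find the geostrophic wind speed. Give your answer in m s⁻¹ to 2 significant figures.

9.3 m s⁻¹

Coriolis parameter at 58°S:
f = 2Ω sin φ = 2 × 7.29×10⁻⁵ × sin 58° = 1.24×10⁻⁴ s⁻¹
Pressure gradient: |∂P/∂n| = 100 Pa / 73000 m = 1.37×10⁻³ Pa/m
Geostrophic balance (pressure-gradient force = Coriolis force):
V_g = (1/(fρ)) |∂P/∂n| = 1.37×10⁻³ / (1.24×10⁻⁴ × 1.19) = 9.31 m/s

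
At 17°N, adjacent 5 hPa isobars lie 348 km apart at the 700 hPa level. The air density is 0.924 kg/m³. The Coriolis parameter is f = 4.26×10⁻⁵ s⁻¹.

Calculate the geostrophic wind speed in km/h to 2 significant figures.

130 km/h

Pressure gradient: |∂P/∂n| = 500 Pa / 348000 m = 1.44×10⁻³ Pa/m
Geostrophic balance (pressure-gradient force = Coriolis force):
V_g = (1/(fρ)) |∂P/∂n| = 1.44×10⁻³ / (4.26×10⁻⁵ × 0.924) = 36.5 m/s
Converting: 36.5 m/s × 3.6 = 130 km/h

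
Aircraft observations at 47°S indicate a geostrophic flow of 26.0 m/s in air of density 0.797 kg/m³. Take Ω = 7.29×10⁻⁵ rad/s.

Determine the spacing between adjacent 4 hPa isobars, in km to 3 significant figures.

Coriolis parameter at 47°S:
f = 2Ω sin φ = 2 × 7.29×10⁻⁵ × sin 47° = 1.07×10⁻⁴ s⁻¹
Geostrophic balance rearranged: |∂P/∂n| = f ρ V_g
|∂P/∂n| = 1.07×10⁻⁴ × 0.797 × 26.0 = 2.21×10⁻³ Pa/m
Isobar spacing: Δn = ΔP/|∂P/∂n| = 400 Pa / 2.21×10⁻³ Pa/m = 181027 m ≈ 181 km

181 km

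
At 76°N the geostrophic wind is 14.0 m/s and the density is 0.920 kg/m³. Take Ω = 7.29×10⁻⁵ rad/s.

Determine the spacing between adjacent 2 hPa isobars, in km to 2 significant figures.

110 km

Coriolis parameter at 76°N:
f = 2Ω sin φ = 2 × 7.29×10⁻⁵ × sin 76° = 1.41×10⁻⁴ s⁻¹
Geostrophic balance rearranged: |∂P/∂n| = f ρ V_g
|∂P/∂n| = 1.41×10⁻⁴ × 0.920 × 14.0 = 1.82×10⁻³ Pa/m
Isobar spacing: Δn = ΔP/|∂P/∂n| = 200 Pa / 1.82×10⁻³ Pa/m = 109762 m ≈ 110 km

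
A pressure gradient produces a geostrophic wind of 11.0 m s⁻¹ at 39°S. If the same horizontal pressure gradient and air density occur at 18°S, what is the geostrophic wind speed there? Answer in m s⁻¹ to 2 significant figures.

With the same pressure gradient and density, V_g ∝ 1/f ∝ 1/sin φ.
V₂ = V₁ · sin φ₁ / sin φ₂ = 11.0 × sin 39° / sin 18°
V₂ = 11.0 × 0.6293/0.3090 = 22 m s⁻¹

22 m s⁻¹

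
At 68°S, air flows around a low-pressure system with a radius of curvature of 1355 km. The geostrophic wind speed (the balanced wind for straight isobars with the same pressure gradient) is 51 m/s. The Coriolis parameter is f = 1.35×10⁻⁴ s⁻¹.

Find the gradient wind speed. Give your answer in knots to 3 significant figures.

80.8 knots

Around a low, centrifugal force acts outward with Coriolis, so pressure-gradient force balances both:
(1/ρ)|∂P/∂n| = fV + V²/R  →  V² + fR·V − fR·V_g = 0
With fR = 1.35×10⁻⁴ × 1355×10³ m = 183 m/s:
V = [−fR + √((fR)² + 4 fR V_g)]/2 = [−183 + √(183² + 4×183×51)]/2 = 41.6 m/s
Subgeostrophic (V < V_g = 51 m/s), as expected around a low.
Converting: 41.6 m/s × 1.944 = 80.8 knots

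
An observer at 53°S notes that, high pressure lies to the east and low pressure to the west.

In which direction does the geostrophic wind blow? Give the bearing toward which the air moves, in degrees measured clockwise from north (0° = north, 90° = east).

180°

The pressure-gradient force points toward the west (bearing 270°).
Geostrophic balance: in the Southern Hemisphere the Coriolis force deflects motion to the left, so the geostrophic wind blows 90° to the left of the pressure-gradient force (low pressure on the right).
Rotating 270° by 90° counterclockwise gives 180° — the wind blows toward the south.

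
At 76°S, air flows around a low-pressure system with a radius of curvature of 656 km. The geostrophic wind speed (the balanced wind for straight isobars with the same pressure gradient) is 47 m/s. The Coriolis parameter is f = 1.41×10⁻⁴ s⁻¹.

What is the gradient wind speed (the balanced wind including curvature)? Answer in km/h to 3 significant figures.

123 km/h

Around a low, centrifugal force acts outward with Coriolis, so pressure-gradient force balances both:
(1/ρ)|∂P/∂n| = fV + V²/R  →  V² + fR·V − fR·V_g = 0
With fR = 1.41×10⁻⁴ × 656×10³ m = 92.5 m/s:
V = [−fR + √((fR)² + 4 fR V_g)]/2 = [−92.5 + √(92.5² + 4×92.5×47)]/2 = 34.3 m/s
Subgeostrophic (V < V_g = 47 m/s), as expected around a low.
Converting: 34.3 m/s × 3.6 = 123 km/h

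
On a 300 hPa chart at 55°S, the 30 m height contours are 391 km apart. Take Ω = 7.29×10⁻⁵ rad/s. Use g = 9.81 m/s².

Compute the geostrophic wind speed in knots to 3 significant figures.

12.3 knots

Coriolis parameter at 55°S:
f = 2Ω sin φ = 2 × 7.29×10⁻⁵ × sin 55° = 1.19×10⁻⁴ s⁻¹
Height gradient: |∂Z/∂n| = 30 m / 391000 m = 7.67×10⁻⁵
On a pressure surface, geostrophic balance gives V_g = (g/f)|∂Z/∂n|:
V_g = 9.81 × 7.67×10⁻⁵ / 1.19×10⁻⁴ = 6.30 m/s
Converting: 6.30 m/s × 1.944 = 12.3 knots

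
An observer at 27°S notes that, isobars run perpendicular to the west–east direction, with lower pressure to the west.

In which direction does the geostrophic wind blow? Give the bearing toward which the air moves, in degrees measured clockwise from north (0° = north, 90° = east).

180°

The pressure-gradient force points toward the west (bearing 270°).
Geostrophic balance: in the Southern Hemisphere the Coriolis force deflects motion to the left, so the geostrophic wind blows 90° to the left of the pressure-gradient force (low pressure on the right).
Rotating 270° by 90° counterclockwise gives 180° — the wind blows toward the south.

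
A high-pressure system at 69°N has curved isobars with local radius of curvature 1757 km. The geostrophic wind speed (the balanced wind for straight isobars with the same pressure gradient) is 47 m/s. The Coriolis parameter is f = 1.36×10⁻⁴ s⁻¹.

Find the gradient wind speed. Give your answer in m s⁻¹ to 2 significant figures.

64 m s⁻¹

Around a high, pressure-gradient force acts outward with centrifugal, so Coriolis balances both:
fV = (1/ρ)|∂P/∂n| + V²/R  →  V² − fR·V + fR·V_g = 0
With fR = 1.36×10⁻⁴ × 1757×10³ m = 239 m/s:
V = [fR − √((fR)² − 4 fR V_g)]/2 = [239 − √(239² − 4×239×47)]/2 = 64.3 m/s
Supergeostrophic (V > V_g = 47 m/s), as expected around a high.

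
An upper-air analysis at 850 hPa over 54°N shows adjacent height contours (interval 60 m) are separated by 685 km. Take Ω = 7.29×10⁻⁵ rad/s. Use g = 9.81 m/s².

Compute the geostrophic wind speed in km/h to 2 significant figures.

Coriolis parameter at 54°N:
f = 2Ω sin φ = 2 × 7.29×10⁻⁵ × sin 54° = 1.18×10⁻⁴ s⁻¹
Height gradient: |∂Z/∂n| = 60 m / 685000 m = 8.76×10⁻⁵
On a pressure surface, geostrophic balance gives V_g = (g/f)|∂Z/∂n|:
V_g = 9.81 × 8.76×10⁻⁵ / 1.18×10⁻⁴ = 7.28 m/s
Converting: 7.28 m/s × 3.6 = 26 km/h

26 km/h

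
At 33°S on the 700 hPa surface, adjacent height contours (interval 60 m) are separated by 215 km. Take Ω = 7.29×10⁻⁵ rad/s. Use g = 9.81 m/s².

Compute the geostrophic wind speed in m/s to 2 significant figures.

Coriolis parameter at 33°S:
f = 2Ω sin φ = 2 × 7.29×10⁻⁵ × sin 33° = 7.94×10⁻⁵ s⁻¹
Height gradient: |∂Z/∂n| = 60 m / 215000 m = 2.79×10⁻⁴
On a pressure surface, geostrophic balance gives V_g = (g/f)|∂Z/∂n|:
V_g = 9.81 × 2.79×10⁻⁴ / 7.94×10⁻⁵ = 34.5 m/s

34 m/s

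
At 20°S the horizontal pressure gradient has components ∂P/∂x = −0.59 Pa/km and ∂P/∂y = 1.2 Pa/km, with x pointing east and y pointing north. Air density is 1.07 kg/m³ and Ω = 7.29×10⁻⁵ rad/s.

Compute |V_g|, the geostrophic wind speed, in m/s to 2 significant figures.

Coriolis parameter at 20°S:
f = 2Ω sin φ = 2 × 7.29×10⁻⁵ × sin 20° = 4.99×10⁻⁵ s⁻¹
In the Southern Hemisphere f is negative: f = −4.99×10⁻⁵ s⁻¹.
Component geostrophic relations (x east, y north):
u_g = −(1/(fρ)) ∂P/∂y,  v_g = (1/(fρ)) ∂P/∂x
u_g = −(1.2×10⁻³)/(−4.99×10⁻⁵ × 1.07) = 22.5 m/s;  v_g = (−0.59×10⁻³)/(−4.99×10⁻⁵ × 1.07) = 11.1 m/s
|V_g| = √(u_g² + v_g²) = 25.1 m/s

25 m/s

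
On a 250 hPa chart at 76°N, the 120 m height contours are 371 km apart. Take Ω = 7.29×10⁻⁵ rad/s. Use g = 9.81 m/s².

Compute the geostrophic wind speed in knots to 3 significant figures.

43.6 knots

Coriolis parameter at 76°N:
f = 2Ω sin φ = 2 × 7.29×10⁻⁵ × sin 76° = 1.41×10⁻⁴ s⁻¹
Height gradient: |∂Z/∂n| = 120 m / 371000 m = 3.23×10⁻⁴
On a pressure surface, geostrophic balance gives V_g = (g/f)|∂Z/∂n|:
V_g = 9.81 × 3.23×10⁻⁴ / 1.41×10⁻⁴ = 22.4 m/s
Converting: 22.4 m/s × 1.944 = 43.6 knots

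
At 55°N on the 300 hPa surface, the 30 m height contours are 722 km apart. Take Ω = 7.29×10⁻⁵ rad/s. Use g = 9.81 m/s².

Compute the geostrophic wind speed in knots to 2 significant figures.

Coriolis parameter at 55°N:
f = 2Ω sin φ = 2 × 7.29×10⁻⁵ × sin 55° = 1.19×10⁻⁴ s⁻¹
Height gradient: |∂Z/∂n| = 30 m / 722000 m = 4.16×10⁻⁵
On a pressure surface, geostrophic balance gives V_g = (g/f)|∂Z/∂n|:
V_g = 9.81 × 4.16×10⁻⁵ / 1.19×10⁻⁴ = 3.41 m/s
Converting: 3.41 m/s × 1.944 = 6.6 knots

6.6 knots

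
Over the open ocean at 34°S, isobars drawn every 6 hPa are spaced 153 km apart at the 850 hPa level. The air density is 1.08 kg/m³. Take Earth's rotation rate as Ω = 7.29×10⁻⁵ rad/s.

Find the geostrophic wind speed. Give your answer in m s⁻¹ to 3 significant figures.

44.5 m s⁻¹

Coriolis parameter at 34°S:
f = 2Ω sin φ = 2 × 7.29×10⁻⁵ × sin 34° = 8.15×10⁻⁵ s⁻¹
Pressure gradient: |∂P/∂n| = 600 Pa / 153000 m = 3.92×10⁻³ Pa/m
Geostrophic balance (pressure-gradient force = Coriolis force):
V_g = (1/(fρ)) |∂P/∂n| = 3.92×10⁻³ / (8.15×10⁻⁵ × 1.08) = 44.5 m/s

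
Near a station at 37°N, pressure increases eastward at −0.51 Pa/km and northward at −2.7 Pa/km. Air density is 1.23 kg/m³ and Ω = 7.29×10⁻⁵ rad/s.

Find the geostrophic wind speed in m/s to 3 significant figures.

Coriolis parameter at 37°N:
f = 2Ω sin φ = 2 × 7.29×10⁻⁵ × sin 37° = 8.77×10⁻⁵ s⁻¹
Component geostrophic relations (x east, y north):
u_g = −(1/(fρ)) ∂P/∂y,  v_g = (1/(fρ)) ∂P/∂x
u_g = −(−2.7×10⁻³)/(8.77×10⁻⁵ × 1.23) = 25.0 m/s;  v_g = (−0.51×10⁻³)/(8.77×10⁻⁵ × 1.23) = −4.73 m/s
|V_g| = √(u_g² + v_g²) = 25.5 m/s

25.5 m/s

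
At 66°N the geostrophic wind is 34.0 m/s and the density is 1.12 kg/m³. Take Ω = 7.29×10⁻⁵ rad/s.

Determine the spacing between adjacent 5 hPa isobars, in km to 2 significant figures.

99 km

Coriolis parameter at 66°N:
f = 2Ω sin φ = 2 × 7.29×10⁻⁵ × sin 66° = 1.33×10⁻⁴ s⁻¹
Geostrophic balance rearranged: |∂P/∂n| = f ρ V_g
|∂P/∂n| = 1.33×10⁻⁴ × 1.12 × 34.0 = 5.07×10⁻³ Pa/m
Isobar spacing: Δn = ΔP/|∂P/∂n| = 500 Pa / 5.07×10⁻³ Pa/m = 98579 m ≈ 99 km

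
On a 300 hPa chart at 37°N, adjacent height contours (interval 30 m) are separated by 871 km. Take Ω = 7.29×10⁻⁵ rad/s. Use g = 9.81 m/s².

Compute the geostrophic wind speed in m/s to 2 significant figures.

3.9 m/s

Coriolis parameter at 37°N:
f = 2Ω sin φ = 2 × 7.29×10⁻⁵ × sin 37° = 8.77×10⁻⁵ s⁻¹
Height gradient: |∂Z/∂n| = 30 m / 871000 m = 3.44×10⁻⁵
On a pressure surface, geostrophic balance gives V_g = (g/f)|∂Z/∂n|:
V_g = 9.81 × 3.44×10⁻⁵ / 8.77×10⁻⁵ = 3.85 m/s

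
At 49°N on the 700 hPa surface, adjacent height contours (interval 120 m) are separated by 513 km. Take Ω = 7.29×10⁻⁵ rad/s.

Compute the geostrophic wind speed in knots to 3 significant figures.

Coriolis parameter at 49°N:
f = 2Ω sin φ = 2 × 7.29×10⁻⁵ × sin 49° = 1.10×10⁻⁴ s⁻¹
Height gradient: |∂Z/∂n| = 120 m / 513000 m = 2.34×10⁻⁴
On a pressure surface, geostrophic balance gives V_g = (g/f)|∂Z/∂n|:
V_g = 9.81 × 2.34×10⁻⁴ / 1.10×10⁻⁴ = 20.9 m/s
Converting: 20.9 m/s × 1.944 = 40.5 knots

40.5 knots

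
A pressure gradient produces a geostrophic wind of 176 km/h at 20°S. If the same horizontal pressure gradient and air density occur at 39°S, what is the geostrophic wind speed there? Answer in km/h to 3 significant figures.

With the same pressure gradient and density, V_g ∝ 1/f ∝ 1/sin φ.
V₂ = V₁ · sin φ₁ / sin φ₂ = 176 × sin 20° / sin 39°
V₂ = 176 × 0.3420/0.6293 = 95.7 km/h

95.7 km/h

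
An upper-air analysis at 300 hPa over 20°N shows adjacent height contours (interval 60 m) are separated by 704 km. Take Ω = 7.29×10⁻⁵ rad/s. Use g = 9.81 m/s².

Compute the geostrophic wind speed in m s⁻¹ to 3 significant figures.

Coriolis parameter at 20°N:
f = 2Ω sin φ = 2 × 7.29×10⁻⁵ × sin 20° = 4.99×10⁻⁵ s⁻¹
Height gradient: |∂Z/∂n| = 60 m / 704000 m = 8.52×10⁻⁵
On a pressure surface, geostrophic balance gives V_g = (g/f)|∂Z/∂n|:
V_g = 9.81 × 8.52×10⁻⁵ / 4.99×10⁻⁵ = 16.8 m/s

16.8 m s⁻¹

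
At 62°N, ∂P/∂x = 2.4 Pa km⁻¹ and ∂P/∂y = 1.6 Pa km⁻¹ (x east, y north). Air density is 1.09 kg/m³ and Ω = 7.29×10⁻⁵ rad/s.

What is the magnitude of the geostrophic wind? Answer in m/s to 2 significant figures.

21 m/s

Coriolis parameter at 62°N:
f = 2Ω sin φ = 2 × 7.29×10⁻⁵ × sin 62° = 1.29×10⁻⁴ s⁻¹
Component geostrophic relations (x east, y north):
u_g = −(1/(fρ)) ∂P/∂y,  v_g = (1/(fρ)) ∂P/∂x
u_g = −(1.6×10⁻³)/(1.29×10⁻⁴ × 1.09) = −11.4 m/s;  v_g = (2.4×10⁻³)/(1.29×10⁻⁴ × 1.09) = 17.1 m/s
|V_g| = √(u_g² + v_g²) = 20.6 m/s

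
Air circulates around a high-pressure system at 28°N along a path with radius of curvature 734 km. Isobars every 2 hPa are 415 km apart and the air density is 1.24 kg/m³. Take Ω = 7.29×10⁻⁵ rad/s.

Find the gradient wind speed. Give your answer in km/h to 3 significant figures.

Coriolis parameter at 28°N:
f = 2Ω sin φ = 2 × 7.29×10⁻⁵ × sin 28° = 6.84×10⁻⁵ s⁻¹
Pressure gradient: |∂P/∂n| = 200 Pa / 415000 m = 4.82×10⁻⁴ Pa/m
Geostrophic speed: V_g = |∂P/∂n|/(fρ) = 4.82×10⁻⁴/(6.84×10⁻⁵ × 1.24) = 5.68 m/s
Around a high, pressure-gradient force acts outward with centrifugal, so Coriolis balances both:
fV = (1/ρ)|∂P/∂n| + V²/R  →  V² − fR·V + fR·V_g = 0
With fR = 6.84×10⁻⁵ × 734×10³ m = 50.2 m/s:
V = [fR − √((fR)² − 4 fR V_g)]/2 = [50.2 − √(50.2² − 4×50.2×5.68)]/2 = 6.53 m/s
Supergeostrophic (V > V_g = 5.68 m/s), as expected around a high.
Converting: 6.53 m/s × 3.6 = 23.5 km/h

23.5 km/h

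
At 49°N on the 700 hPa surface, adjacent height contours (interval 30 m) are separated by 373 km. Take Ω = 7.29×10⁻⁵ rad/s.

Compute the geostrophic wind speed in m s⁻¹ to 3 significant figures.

7.17 m s⁻¹

Coriolis parameter at 49°N:
f = 2Ω sin φ = 2 × 7.29×10⁻⁵ × sin 49° = 1.10×10⁻⁴ s⁻¹
Height gradient: |∂Z/∂n| = 30 m / 373000 m = 8.04×10⁻⁵
On a pressure surface, geostrophic balance gives V_g = (g/f)|∂Z/∂n|:
V_g = 9.81 × 8.04×10⁻⁵ / 1.10×10⁻⁴ = 7.17 m/s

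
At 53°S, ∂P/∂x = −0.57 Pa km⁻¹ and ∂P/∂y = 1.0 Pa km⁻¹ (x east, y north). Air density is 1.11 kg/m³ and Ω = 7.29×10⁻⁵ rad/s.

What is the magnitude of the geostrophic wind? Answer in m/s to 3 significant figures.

Coriolis parameter at 53°S:
f = 2Ω sin φ = 2 × 7.29×10⁻⁵ × sin 53° = 1.16×10⁻⁴ s⁻¹
In the Southern Hemisphere f is negative: f = −1.16×10⁻⁴ s⁻¹.
Component geostrophic relations (x east, y north):
u_g = −(1/(fρ)) ∂P/∂y,  v_g = (1/(fρ)) ∂P/∂x
u_g = −(1.0×10⁻³)/(−1.16×10⁻⁴ × 1.11) = 7.74 m/s;  v_g = (−0.57×10⁻³)/(−1.16×10⁻⁴ × 1.11) = 4.41 m/s
|V_g| = √(u_g² + v_g²) = 8.91 m/s

8.91 m/s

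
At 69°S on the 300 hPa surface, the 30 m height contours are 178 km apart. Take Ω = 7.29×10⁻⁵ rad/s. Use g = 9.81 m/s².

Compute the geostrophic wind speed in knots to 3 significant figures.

23.6 knots

Coriolis parameter at 69°S:
f = 2Ω sin φ = 2 × 7.29×10⁻⁵ × sin 69° = 1.36×10⁻⁴ s⁻¹
Height gradient: |∂Z/∂n| = 30 m / 178000 m = 1.69×10⁻⁴
On a pressure surface, geostrophic balance gives V_g = (g/f)|∂Z/∂n|:
V_g = 9.81 × 1.69×10⁻⁴ / 1.36×10⁻⁴ = 12.1 m/s
Converting: 12.1 m/s × 1.944 = 23.6 knots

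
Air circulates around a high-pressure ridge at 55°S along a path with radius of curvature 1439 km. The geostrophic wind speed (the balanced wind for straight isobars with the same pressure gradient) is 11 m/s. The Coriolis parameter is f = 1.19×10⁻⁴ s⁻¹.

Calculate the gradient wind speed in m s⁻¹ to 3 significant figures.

Around a high, pressure-gradient force acts outward with centrifugal, so Coriolis balances both:
fV = (1/ρ)|∂P/∂n| + V²/R  →  V² − fR·V + fR·V_g = 0
With fR = 1.19×10⁻⁴ × 1439×10³ m = 171 m/s:
V = [fR − √((fR)² − 4 fR V_g)]/2 = [171 − √(171² − 4×171×11)]/2 = 11.8 m/s
Supergeostrophic (V > V_g = 11 m/s), as expected around a high.

11.8 m s⁻¹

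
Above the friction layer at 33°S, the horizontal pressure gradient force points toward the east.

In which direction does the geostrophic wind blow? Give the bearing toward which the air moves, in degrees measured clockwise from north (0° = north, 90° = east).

000°

The pressure-gradient force points toward the east (bearing 090°).
Geostrophic balance: in the Southern Hemisphere the Coriolis force deflects motion to the left, so the geostrophic wind blows 90° to the left of the pressure-gradient force (low pressure on the right).
Rotating 090° by 90° counterclockwise gives 000° — the wind blows toward the north.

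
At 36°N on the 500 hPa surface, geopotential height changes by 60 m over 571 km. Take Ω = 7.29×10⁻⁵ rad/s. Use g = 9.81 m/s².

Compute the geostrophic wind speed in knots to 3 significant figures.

Coriolis parameter at 36°N:
f = 2Ω sin φ = 2 × 7.29×10⁻⁵ × sin 36° = 8.57×10⁻⁵ s⁻¹
Height gradient: |∂Z/∂n| = 60 m / 571000 m = 1.05×10⁻⁴
On a pressure surface, geostrophic balance gives V_g = (g/f)|∂Z/∂n|:
V_g = 9.81 × 1.05×10⁻⁴ / 8.57×10⁻⁵ = 12.0 m/s
Converting: 12.0 m/s × 1.944 = 23.4 knots

23.4 knots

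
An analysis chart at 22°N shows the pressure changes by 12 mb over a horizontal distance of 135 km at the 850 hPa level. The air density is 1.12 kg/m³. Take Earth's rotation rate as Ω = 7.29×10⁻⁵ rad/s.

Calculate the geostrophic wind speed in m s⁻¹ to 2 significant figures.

Coriolis parameter at 22°N:
f = 2Ω sin φ = 2 × 7.29×10⁻⁵ × sin 22° = 5.46×10⁻⁵ s⁻¹
Pressure gradient: |∂P/∂n| = 1200 Pa / 135000 m = 8.89×10⁻³ Pa/m
Geostrophic balance (pressure-gradient force = Coriolis force):
V_g = (1/(fρ)) |∂P/∂n| = 8.89×10⁻³ / (5.46×10⁻⁵ × 1.12) = 145 m/s

150 m s⁻¹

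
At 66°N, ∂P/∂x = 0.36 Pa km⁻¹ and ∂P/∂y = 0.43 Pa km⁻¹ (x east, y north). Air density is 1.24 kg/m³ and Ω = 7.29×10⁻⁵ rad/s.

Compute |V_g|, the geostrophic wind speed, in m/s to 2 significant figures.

Coriolis parameter at 66°N:
f = 2Ω sin φ = 2 × 7.29×10⁻⁵ × sin 66° = 1.33×10⁻⁴ s⁻¹
Component geostrophic relations (x east, y north):
u_g = −(1/(fρ)) ∂P/∂y,  v_g = (1/(fρ)) ∂P/∂x
u_g = −(0.43×10⁻³)/(1.33×10⁻⁴ × 1.24) = −2.60 m/s;  v_g = (0.36×10⁻³)/(1.33×10⁻⁴ × 1.24) = 2.18 m/s
|V_g| = √(u_g² + v_g²) = 3.40 m/s

3.4 m/s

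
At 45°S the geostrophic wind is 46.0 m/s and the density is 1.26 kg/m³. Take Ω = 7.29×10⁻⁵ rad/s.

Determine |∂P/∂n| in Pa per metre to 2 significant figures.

6.0×10⁻³ Pa/m

Coriolis parameter at 45°S:
f = 2Ω sin φ = 2 × 7.29×10⁻⁵ × sin 45° = 1.03×10⁻⁴ s⁻¹
Geostrophic balance rearranged: |∂P/∂n| = f ρ V_g
|∂P/∂n| = 1.03×10⁻⁴ × 1.26 × 46.0 = 5.98×10⁻³ Pa/m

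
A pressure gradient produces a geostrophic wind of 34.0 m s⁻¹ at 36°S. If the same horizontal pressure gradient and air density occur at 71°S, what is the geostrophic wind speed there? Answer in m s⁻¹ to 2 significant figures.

21 m s⁻¹

With the same pressure gradient and density, V_g ∝ 1/f ∝ 1/sin φ.
V₂ = V₁ · sin φ₁ / sin φ₂ = 34.0 × sin 36° / sin 71°
V₂ = 34.0 × 0.5878/0.9455 = 21 m s⁻¹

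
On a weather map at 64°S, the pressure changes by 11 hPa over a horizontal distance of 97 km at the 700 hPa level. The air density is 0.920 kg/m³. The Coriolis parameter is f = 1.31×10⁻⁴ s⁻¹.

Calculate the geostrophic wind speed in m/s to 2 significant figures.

94 m/s

Pressure gradient: |∂P/∂n| = 1100 Pa / 97000 m = 1.13×10⁻² Pa/m
Geostrophic balance (pressure-gradient force = Coriolis force):
V_g = (1/(fρ)) |∂P/∂n| = 1.13×10⁻² / (1.31×10⁻⁴ × 0.920) = 94.1 m/s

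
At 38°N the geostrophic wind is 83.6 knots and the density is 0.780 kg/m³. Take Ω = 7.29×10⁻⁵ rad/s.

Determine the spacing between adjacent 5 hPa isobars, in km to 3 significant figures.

Coriolis parameter at 38°N:
f = 2Ω sin φ = 2 × 7.29×10⁻⁵ × sin 38° = 8.98×10⁻⁵ s⁻¹
Wind speed in SI: 83.6 knots = 43.0 m/s
Geostrophic balance rearranged: |∂P/∂n| = f ρ V_g
|∂P/∂n| = 8.98×10⁻⁵ × 0.780 × 43.0 = 3.01×10⁻³ Pa/m
Isobar spacing: Δn = ΔP/|∂P/∂n| = 500 Pa / 3.01×10⁻³ Pa/m = 166047 m ≈ 166 km

166 km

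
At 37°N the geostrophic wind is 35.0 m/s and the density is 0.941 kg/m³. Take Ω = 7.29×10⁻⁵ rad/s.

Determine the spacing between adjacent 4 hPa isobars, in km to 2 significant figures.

140 km

Coriolis parameter at 37°N:
f = 2Ω sin φ = 2 × 7.29×10⁻⁵ × sin 37° = 8.77×10⁻⁵ s⁻¹
Geostrophic balance rearranged: |∂P/∂n| = f ρ V_g
|∂P/∂n| = 8.77×10⁻⁵ × 0.941 × 35.0 = 2.89×10⁻³ Pa/m
Isobar spacing: Δn = ΔP/|∂P/∂n| = 400 Pa / 2.89×10⁻³ Pa/m = 138415 m ≈ 140 km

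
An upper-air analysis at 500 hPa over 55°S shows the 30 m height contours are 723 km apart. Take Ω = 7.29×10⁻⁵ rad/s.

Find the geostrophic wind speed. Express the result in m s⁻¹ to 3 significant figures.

Coriolis parameter at 55°S:
f = 2Ω sin φ = 2 × 7.29×10⁻⁵ × sin 55° = 1.19×10⁻⁴ s⁻¹
Height gradient: |∂Z/∂n| = 30 m / 723000 m = 4.15×10⁻⁵
On a pressure surface, geostrophic balance gives V_g = (g/f)|∂Z/∂n|:
V_g = 9.81 × 4.15×10⁻⁵ / 1.19×10⁻⁴ = 3.41 m/s

3.41 m s⁻¹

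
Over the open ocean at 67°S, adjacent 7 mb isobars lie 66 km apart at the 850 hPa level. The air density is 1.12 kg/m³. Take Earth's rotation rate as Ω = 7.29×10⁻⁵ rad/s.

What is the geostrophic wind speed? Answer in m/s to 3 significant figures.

70.6 m/s

Coriolis parameter at 67°S:
f = 2Ω sin φ = 2 × 7.29×10⁻⁵ × sin 67° = 1.34×10⁻⁴ s⁻¹
Pressure gradient: |∂P/∂n| = 700 Pa / 66000 m = 1.06×10⁻² Pa/m
Geostrophic balance (pressure-gradient force = Coriolis force):
V_g = (1/(fρ)) |∂P/∂n| = 1.06×10⁻² / (1.34×10⁻⁴ × 1.12) = 70.6 m/s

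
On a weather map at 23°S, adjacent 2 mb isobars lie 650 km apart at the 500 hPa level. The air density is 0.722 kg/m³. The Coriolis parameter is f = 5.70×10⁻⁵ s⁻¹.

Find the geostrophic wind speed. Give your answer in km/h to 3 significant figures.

Pressure gradient: |∂P/∂n| = 200 Pa / 650000 m = 3.08×10⁻⁴ Pa/m
Geostrophic balance (pressure-gradient force = Coriolis force):
V_g = (1/(fρ)) |∂P/∂n| = 3.08×10⁻⁴ / (5.70×10⁻⁵ × 0.722) = 7.48 m/s
Converting: 7.48 m/s × 3.6 = 26.9 km/h

26.9 km/h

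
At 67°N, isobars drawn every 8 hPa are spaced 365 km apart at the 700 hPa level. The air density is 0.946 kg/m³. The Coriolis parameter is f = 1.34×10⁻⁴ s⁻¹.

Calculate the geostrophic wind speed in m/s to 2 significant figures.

17 m/s

Pressure gradient: |∂P/∂n| = 800 Pa / 365000 m = 2.19×10⁻³ Pa/m
Geostrophic balance (pressure-gradient force = Coriolis force):
V_g = (1/(fρ)) |∂P/∂n| = 2.19×10⁻³ / (1.34×10⁻⁴ × 0.946) = 17.3 m/s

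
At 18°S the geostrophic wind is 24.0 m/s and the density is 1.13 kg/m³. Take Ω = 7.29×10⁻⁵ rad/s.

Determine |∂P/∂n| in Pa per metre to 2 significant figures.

Coriolis parameter at 18°S:
f = 2Ω sin φ = 2 × 7.29×10⁻⁵ × sin 18° = 4.51×10⁻⁵ s⁻¹
Geostrophic balance rearranged: |∂P/∂n| = f ρ V_g
|∂P/∂n| = 4.51×10⁻⁵ × 1.13 × 24.0 = 1.22×10⁻³ Pa/m

1.2×10⁻³ Pa/m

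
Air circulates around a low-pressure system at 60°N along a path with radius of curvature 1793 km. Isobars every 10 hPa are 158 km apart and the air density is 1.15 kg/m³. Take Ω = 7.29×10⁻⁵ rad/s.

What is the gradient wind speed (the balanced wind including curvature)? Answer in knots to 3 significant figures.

72.7 knots

Coriolis parameter at 60°N:
f = 2Ω sin φ = 2 × 7.29×10⁻⁵ × sin 60° = 1.26×10⁻⁴ s⁻¹
Pressure gradient: |∂P/∂n| = 1000 Pa / 158000 m = 6.33×10⁻³ Pa/m
Geostrophic speed: V_g = |∂P/∂n|/(fρ) = 6.33×10⁻³/(1.26×10⁻⁴ × 1.15) = 43.6 m/s
Around a low, centrifugal force acts outward with Coriolis, so pressure-gradient force balances both:
(1/ρ)|∂P/∂n| = fV + V²/R  →  V² + fR·V − fR·V_g = 0
With fR = 1.26×10⁻⁴ × 1793×10³ m = 226 m/s:
V = [−fR + √((fR)² + 4 fR V_g)]/2 = [−226 + √(226² + 4×226×43.6)]/2 = 37.4 m/s
Subgeostrophic (V < V_g = 43.6 m/s), as expected around a low.
Converting: 37.4 m/s × 1.944 = 72.7 knots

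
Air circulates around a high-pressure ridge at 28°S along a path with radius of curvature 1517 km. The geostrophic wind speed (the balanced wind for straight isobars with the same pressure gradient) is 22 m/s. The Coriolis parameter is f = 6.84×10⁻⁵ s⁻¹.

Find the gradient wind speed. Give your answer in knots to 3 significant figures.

61.5 knots

Around a high, pressure-gradient force acts outward with centrifugal, so Coriolis balances both:
fV = (1/ρ)|∂P/∂n| + V²/R  →  V² − fR·V + fR·V_g = 0
With fR = 6.84×10⁻⁵ × 1517×10³ m = 104 m/s:
V = [fR − √((fR)² − 4 fR V_g)]/2 = [104 − √(104² − 4×104×22)]/2 = 31.7 m/s
Supergeostrophic (V > V_g = 22 m/s), as expected around a high.
Converting: 31.7 m/s × 1.944 = 61.5 knots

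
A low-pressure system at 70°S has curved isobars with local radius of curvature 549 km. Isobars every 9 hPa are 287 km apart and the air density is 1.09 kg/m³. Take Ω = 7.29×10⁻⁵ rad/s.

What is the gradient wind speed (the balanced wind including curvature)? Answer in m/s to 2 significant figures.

17 m/s

Coriolis parameter at 70°S:
f = 2Ω sin φ = 2 × 7.29×10⁻⁵ × sin 70° = 1.37×10⁻⁴ s⁻¹
Pressure gradient: |∂P/∂n| = 900 Pa / 287000 m = 3.14×10⁻³ Pa/m
Geostrophic speed: V_g = |∂P/∂n|/(fρ) = 3.14×10⁻³/(1.37×10⁻⁴ × 1.09) = 21.0 m/s
Around a low, centrifugal force acts outward with Coriolis, so pressure-gradient force balances both:
(1/ρ)|∂P/∂n| = fV + V²/R  →  V² + fR·V − fR·V_g = 0
With fR = 1.37×10⁻⁴ × 549×10³ m = 75.2 m/s:
V = [−fR + √((fR)² + 4 fR V_g)]/2 = [−75.2 + √(75.2² + 4×75.2×21)]/2 = 17.1 m/s
Subgeostrophic (V < V_g = 21 m/s), as expected around a low.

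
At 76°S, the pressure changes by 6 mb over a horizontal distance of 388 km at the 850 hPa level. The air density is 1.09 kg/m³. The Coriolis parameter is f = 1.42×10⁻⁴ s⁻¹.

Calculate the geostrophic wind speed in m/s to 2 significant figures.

10.0 m/s

Pressure gradient: |∂P/∂n| = 600 Pa / 388000 m = 1.55×10⁻³ Pa/m
Geostrophic balance (pressure-gradient force = Coriolis force):
V_g = (1/(fρ)) |∂P/∂n| = 1.55×10⁻³ / (1.42×10⁻⁴ × 1.09) = 9.99 m/s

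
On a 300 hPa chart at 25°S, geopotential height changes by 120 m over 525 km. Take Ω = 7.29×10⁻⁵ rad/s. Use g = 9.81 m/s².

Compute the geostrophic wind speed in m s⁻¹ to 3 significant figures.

Coriolis parameter at 25°S:
f = 2Ω sin φ = 2 × 7.29×10⁻⁵ × sin 25° = 6.16×10⁻⁵ s⁻¹
Height gradient: |∂Z/∂n| = 120 m / 525000 m = 2.29×10⁻⁴
On a pressure surface, geostrophic balance gives V_g = (g/f)|∂Z/∂n|:
V_g = 9.81 × 2.29×10⁻⁴ / 6.16×10⁻⁵ = 36.4 m/s

36.4 m s⁻¹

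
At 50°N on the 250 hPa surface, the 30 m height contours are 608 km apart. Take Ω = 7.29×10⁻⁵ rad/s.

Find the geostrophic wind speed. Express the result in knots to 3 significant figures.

Coriolis parameter at 50°N:
f = 2Ω sin φ = 2 × 7.29×10⁻⁵ × sin 50° = 1.12×10⁻⁴ s⁻¹
Height gradient: |∂Z/∂n| = 30 m / 608000 m = 4.93×10⁻⁵
On a pressure surface, geostrophic balance gives V_g = (g/f)|∂Z/∂n|:
V_g = 9.81 × 4.93×10⁻⁵ / 1.12×10⁻⁴ = 4.33 m/s
Converting: 4.33 m/s × 1.944 = 8.42 knots

8.42 knots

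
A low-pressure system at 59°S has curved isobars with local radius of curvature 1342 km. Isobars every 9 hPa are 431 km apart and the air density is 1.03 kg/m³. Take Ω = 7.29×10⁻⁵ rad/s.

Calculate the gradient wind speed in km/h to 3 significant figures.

Coriolis parameter at 59°S:
f = 2Ω sin φ = 2 × 7.29×10⁻⁵ × sin 59° = 1.25×10⁻⁴ s⁻¹
Pressure gradient: |∂P/∂n| = 900 Pa / 431000 m = 2.09×10⁻³ Pa/m
Geostrophic speed: V_g = |∂P/∂n|/(fρ) = 2.09×10⁻³/(1.25×10⁻⁴ × 1.03) = 16.2 m/s
Around a low, centrifugal force acts outward with Coriolis, so pressure-gradient force balances both:
(1/ρ)|∂P/∂n| = fV + V²/R  →  V² + fR·V − fR·V_g = 0
With fR = 1.25×10⁻⁴ × 1342×10³ m = 168 m/s:
V = [−fR + √((fR)² + 4 fR V_g)]/2 = [−168 + √(168² + 4×168×16.2)]/2 = 14.9 m/s
Subgeostrophic (V < V_g = 16.2 m/s), as expected around a low.
Converting: 14.9 m/s × 3.6 = 53.6 km/h

53.6 km/h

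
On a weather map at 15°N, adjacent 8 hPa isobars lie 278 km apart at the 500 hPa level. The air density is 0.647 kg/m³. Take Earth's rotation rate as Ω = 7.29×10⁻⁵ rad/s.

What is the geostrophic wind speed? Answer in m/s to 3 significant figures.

118 m/s

Coriolis parameter at 15°N:
f = 2Ω sin φ = 2 × 7.29×10⁻⁵ × sin 15° = 3.77×10⁻⁵ s⁻¹
Pressure gradient: |∂P/∂n| = 800 Pa / 278000 m = 2.88×10⁻³ Pa/m
Geostrophic balance (pressure-gradient force = Coriolis force):
V_g = (1/(fρ)) |∂P/∂n| = 2.88×10⁻³ / (3.77×10⁻⁵ × 0.647) = 118 m/s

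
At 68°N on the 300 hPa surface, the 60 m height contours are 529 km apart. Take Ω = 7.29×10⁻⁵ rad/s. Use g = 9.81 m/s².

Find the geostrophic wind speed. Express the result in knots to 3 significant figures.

Coriolis parameter at 68°N:
f = 2Ω sin φ = 2 × 7.29×10⁻⁵ × sin 68° = 1.35×10⁻⁴ s⁻¹
Height gradient: |∂Z/∂n| = 60 m / 529000 m = 1.13×10⁻⁴
On a pressure surface, geostrophic balance gives V_g = (g/f)|∂Z/∂n|:
V_g = 9.81 × 1.13×10⁻⁴ / 1.35×10⁻⁴ = 8.23 m/s
Converting: 8.23 m/s × 1.944 = 16.0 knots

16.0 knots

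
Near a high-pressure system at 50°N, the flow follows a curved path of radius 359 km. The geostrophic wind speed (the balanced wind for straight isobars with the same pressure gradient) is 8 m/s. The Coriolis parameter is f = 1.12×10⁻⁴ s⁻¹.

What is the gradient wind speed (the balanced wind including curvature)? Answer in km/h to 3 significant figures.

39.7 km/h

Around a high, pressure-gradient force acts outward with centrifugal, so Coriolis balances both:
fV = (1/ρ)|∂P/∂n| + V²/R  →  V² − fR·V + fR·V_g = 0
With fR = 1.12×10⁻⁴ × 359×10³ m = 40.2 m/s:
V = [fR − √((fR)² − 4 fR V_g)]/2 = [40.2 − √(40.2² − 4×40.2×8)]/2 = 11 m/s
Supergeostrophic (V > V_g = 8 m/s), as expected around a high.
Converting: 11 m/s × 3.6 = 39.7 km/h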